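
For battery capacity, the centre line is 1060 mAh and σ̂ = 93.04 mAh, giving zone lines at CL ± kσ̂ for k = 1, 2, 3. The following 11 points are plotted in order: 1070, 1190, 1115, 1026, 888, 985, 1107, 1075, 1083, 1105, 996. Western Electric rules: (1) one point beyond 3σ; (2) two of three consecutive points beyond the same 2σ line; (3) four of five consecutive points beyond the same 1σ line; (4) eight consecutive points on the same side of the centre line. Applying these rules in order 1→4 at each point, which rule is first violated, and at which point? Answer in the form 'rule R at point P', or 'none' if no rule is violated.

none

Zone of each point (C = within 1σ̂, B = 1σ̂–2σ̂, A = 2σ̂–3σ̂, * = beyond 3σ̂; sign = side of CL): 1:+C, 2:+B, 3:+C, 4:-C, 5:-B, 6:-C, 7:+C, 8:+C, 9:+C, 10:+C, 11:-C
No rule fires across all 11 points.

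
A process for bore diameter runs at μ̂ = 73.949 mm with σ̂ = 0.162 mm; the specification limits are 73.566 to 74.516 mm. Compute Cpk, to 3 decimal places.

0.788

Cpu = (USL − μ̂) / (3σ̂) = (74.516 − 73.949) / (3 × 0.162) = 1.1667; Cpl = (μ̂ − LSL) / (3σ̂) = (73.949 − 73.566) / (3 × 0.162) = 0.7881; Cpk = min(Cpu, Cpl) = 0.7881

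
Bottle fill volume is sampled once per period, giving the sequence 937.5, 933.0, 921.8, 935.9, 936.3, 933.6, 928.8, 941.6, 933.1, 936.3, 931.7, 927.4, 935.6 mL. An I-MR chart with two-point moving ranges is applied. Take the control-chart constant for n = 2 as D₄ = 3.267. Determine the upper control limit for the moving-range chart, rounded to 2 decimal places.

Moving ranges: 4.5, 11.2, 14.1, 0.4, 2.7, 4.8, 12.8, 8.5, 3.2, 4.6, 4.3, 8.2; M̄R̄ = 79.3000 / 12 = 6.6083
UCL_MR = D₄·M̄R̄ = 3.267 × 6.6083 = 21.5894

21.59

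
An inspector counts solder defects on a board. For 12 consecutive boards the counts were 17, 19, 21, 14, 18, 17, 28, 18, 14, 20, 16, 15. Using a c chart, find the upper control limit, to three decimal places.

c̄ = (17 + 19 + 21 + 14 + 18 + 17 + 28 + 18 + 14 + 20 + 16 + 15) / 12 = 217 / 12 = 18.0833
UCL = c̄ + 3√c̄ = 18.0833 + 3 × √18.0833 = 18.0833 + 3 × 4.2525 = 30.8407

30.841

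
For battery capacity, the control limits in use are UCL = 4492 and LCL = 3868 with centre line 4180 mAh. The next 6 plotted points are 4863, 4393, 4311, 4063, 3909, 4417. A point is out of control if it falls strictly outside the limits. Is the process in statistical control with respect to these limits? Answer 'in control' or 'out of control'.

out of control

Compare each point to [3868, 4492]: sample 1 = 4863 > UCL.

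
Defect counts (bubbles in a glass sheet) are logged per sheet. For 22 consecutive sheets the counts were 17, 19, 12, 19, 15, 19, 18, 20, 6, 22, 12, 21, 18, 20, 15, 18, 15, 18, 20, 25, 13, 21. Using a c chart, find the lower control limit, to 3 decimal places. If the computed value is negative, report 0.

4.892

c̄ = (17 + 19 + 12 + 19 + 15 + 19 + 18 + 20 + 6 + 22 + 12 + 21 + 18 + 20 + 15 + 18 + 15 + 18 + 20 + 25 + 13 + 21) / 22 = 383 / 22 = 17.4091
LCL = c̄ − 3√c̄ = 17.4091 − 3 × 4.1724 = 4.8918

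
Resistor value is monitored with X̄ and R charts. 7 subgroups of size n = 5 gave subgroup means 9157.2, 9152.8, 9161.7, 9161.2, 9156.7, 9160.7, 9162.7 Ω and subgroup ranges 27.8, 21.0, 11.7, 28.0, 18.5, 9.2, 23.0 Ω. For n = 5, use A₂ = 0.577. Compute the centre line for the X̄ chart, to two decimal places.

9159.00

X̄̄ = (9157.2 + 9152.8 + 9161.7 + 9161.2 + 9156.7 + 9160.7 + 9162.7) / 7 = 64113.0000 / 7 = 9159.0000
CL = X̄̄ = 9159.0000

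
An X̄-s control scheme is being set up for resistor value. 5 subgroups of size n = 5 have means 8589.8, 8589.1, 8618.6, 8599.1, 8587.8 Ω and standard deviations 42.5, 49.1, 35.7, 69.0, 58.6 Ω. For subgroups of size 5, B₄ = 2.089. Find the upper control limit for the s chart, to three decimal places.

s̄ = (42.5 + 49.1 + 35.7 + 69.0 + 58.6) / 5 = 50.9800
UCL_s = B₄·s̄ = 2.089 × 50.9800 = 106.4972

106.497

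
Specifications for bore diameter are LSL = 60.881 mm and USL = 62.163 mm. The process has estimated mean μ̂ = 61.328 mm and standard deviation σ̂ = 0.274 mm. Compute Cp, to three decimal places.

0.780

Cp = (USL − LSL) / (6σ̂) = (62.163 − 60.881) / (6 × 0.274) = 1.2820 / 1.6440 = 0.7798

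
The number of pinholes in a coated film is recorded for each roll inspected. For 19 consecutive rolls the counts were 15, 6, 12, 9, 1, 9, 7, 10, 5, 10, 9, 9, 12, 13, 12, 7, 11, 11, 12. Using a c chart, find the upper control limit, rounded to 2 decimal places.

c̄ = (15 + 6 + 12 + 9 + 1 + 9 + 7 + 10 + 5 + 10 + 9 + 9 + 12 + 13 + 12 + 7 + 11 + 11 + 12) / 19 = 180 / 19 = 9.4737
UCL = c̄ + 3√c̄ = 9.4737 + 3 × √9.4737 = 9.4737 + 3 × 3.0779 = 18.7075

18.71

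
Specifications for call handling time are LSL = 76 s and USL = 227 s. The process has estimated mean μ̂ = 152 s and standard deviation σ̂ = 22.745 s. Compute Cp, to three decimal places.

1.106

Cp = (USL − LSL) / (6σ̂) = (227 − 76) / (6 × 22.745) = 151.0000 / 136.4700 = 1.1065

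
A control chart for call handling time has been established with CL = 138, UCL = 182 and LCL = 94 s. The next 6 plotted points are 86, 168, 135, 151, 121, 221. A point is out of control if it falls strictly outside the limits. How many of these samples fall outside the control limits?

2

Compare each point to [94, 182]: sample 1 = 86 < LCL; sample 6 = 221 > UCL.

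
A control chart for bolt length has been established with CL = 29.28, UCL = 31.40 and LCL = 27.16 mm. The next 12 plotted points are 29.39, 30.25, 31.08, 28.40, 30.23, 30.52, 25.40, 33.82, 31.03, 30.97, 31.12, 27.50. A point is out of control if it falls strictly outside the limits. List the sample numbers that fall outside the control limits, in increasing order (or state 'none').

Compare each point to [27.16, 31.40]: sample 7 = 25.40 < LCL; sample 8 = 33.82 > UCL.

7, 8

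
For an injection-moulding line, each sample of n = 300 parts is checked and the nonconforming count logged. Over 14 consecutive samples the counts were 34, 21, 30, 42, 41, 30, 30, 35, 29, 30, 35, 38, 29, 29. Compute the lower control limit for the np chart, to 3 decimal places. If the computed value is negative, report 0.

p̄ = Σdᵢ / (k·n) = 453 / (14 × 300) = 0.10786
LCL = np̄ − 3·√(np̄(1−p̄)) = 32.3571 − 3 × 5.3728 = 16.2387

16.239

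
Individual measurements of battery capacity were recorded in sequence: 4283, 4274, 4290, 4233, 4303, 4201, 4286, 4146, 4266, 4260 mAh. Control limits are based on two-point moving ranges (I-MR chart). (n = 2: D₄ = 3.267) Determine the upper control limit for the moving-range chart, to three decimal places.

Moving ranges: 9, 16, 57, 70, 102, 85, 140, 120, 6; M̄R̄ = 605.0000 / 9 = 67.2222
UCL_MR = D₄·M̄R̄ = 3.267 × 67.2222 = 219.6150

219.615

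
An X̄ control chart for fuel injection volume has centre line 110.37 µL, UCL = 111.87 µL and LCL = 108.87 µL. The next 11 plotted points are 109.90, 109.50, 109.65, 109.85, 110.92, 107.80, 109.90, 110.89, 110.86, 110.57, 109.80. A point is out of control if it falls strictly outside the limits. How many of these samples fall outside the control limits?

1

Compare each point to [108.87, 111.87]: sample 6 = 107.80 < LCL.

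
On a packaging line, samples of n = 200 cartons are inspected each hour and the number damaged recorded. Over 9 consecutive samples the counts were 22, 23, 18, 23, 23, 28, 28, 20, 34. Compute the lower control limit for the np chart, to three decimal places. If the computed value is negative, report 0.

10.464

p̄ = Σdᵢ / (k·n) = 219 / (9 × 200) = 0.12167
LCL = np̄ − 3·√(np̄(1−p̄)) = 24.3333 − 3 × 4.6231 = 10.4641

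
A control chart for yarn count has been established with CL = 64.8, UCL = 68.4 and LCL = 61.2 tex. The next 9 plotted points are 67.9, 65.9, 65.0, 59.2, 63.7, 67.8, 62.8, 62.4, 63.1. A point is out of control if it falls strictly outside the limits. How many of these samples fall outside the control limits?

1

Compare each point to [61.2, 68.4]: sample 4 = 59.2 < LCL.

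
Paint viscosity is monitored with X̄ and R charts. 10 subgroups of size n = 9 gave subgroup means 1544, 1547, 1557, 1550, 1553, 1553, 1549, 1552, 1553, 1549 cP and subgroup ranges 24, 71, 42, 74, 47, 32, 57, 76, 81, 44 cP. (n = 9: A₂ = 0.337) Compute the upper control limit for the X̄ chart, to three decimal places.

1569.168

X̄̄ = (1544 + 1547 + 1557 + 1550 + 1553 + 1553 + 1549 + 1552 + 1553 + 1549) / 10 = 15507.0000 / 10 = 1550.7000
R̄ = (24 + 71 + 42 + 74 + 47 + 32 + 57 + 76 + 81 + 44) / 10 = 548.0000 / 10 = 54.8000
UCL = X̄̄ + A₂·R̄ = 1550.7000 + 0.337 × 54.8000 = 1569.1676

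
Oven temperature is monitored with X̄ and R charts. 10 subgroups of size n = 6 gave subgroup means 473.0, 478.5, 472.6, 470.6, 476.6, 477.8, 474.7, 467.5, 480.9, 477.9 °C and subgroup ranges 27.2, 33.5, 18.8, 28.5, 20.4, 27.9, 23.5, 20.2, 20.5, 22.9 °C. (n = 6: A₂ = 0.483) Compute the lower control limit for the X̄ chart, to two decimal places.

X̄̄ = (473.0 + 478.5 + 472.6 + 470.6 + 476.6 + 477.8 + 474.7 + 467.5 + 480.9 + 477.9) / 10 = 4750.1000 / 10 = 475.0100
R̄ = (27.2 + 33.5 + 18.8 + 28.5 + 20.4 + 27.9 + 23.5 + 20.2 + 20.5 + 22.9) / 10 = 243.4000 / 10 = 24.3400
LCL = X̄̄ − A₂·R̄ = 475.0100 − 0.483 × 24.3400 = 463.2538

463.25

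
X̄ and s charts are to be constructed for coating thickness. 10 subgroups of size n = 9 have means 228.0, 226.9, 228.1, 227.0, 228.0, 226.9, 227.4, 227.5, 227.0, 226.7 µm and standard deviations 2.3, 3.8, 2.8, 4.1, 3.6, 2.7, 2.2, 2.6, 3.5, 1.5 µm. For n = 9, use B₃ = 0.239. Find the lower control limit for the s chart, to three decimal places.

0.695

s̄ = (2.3 + 3.8 + 2.8 + 4.1 + 3.6 + 2.7 + 2.2 + 2.6 + 3.5 + 1.5) / 10 = 2.9100
LCL_s = B₃·s̄ = 0.239 × 2.9100 = 0.6955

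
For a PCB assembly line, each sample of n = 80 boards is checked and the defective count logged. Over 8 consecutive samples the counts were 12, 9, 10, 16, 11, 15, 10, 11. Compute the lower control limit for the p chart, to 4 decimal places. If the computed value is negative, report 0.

0.0281

p̄ = Σdᵢ / (k·n) = 94 / (8 × 80) = 0.14688
LCL = p̄ − 3·√(p̄(1−p̄)/n) = 0.14688 − 3 × 0.03958 = 0.02815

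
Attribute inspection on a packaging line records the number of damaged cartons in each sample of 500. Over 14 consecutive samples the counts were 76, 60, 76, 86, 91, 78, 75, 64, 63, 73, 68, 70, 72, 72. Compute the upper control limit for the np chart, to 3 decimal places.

p̄ = Σdᵢ / (k·n) = 1024 / (14 × 500) = 0.14629
UCL = np̄ + 3·√(np̄(1−p̄)) = 73.1429 + 3 × √(73.1429×0.85371) = 73.1429 + 3 × 7.9021 = 96.8491

96.849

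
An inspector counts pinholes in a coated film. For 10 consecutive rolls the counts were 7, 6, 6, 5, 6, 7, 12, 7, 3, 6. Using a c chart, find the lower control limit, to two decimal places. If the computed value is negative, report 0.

0.00

c̄ = (7 + 6 + 6 + 5 + 6 + 7 + 12 + 7 + 3 + 6) / 10 = 65 / 10 = 6.5000
LCL = c̄ − 3√c̄ = 6.5000 − 3 × 2.5495 = -1.1485 → 0 (cannot be negative)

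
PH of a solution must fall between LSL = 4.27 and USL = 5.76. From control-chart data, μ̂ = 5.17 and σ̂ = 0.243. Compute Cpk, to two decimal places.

0.81

Cpu = (USL − μ̂) / (3σ̂) = (5.76 − 5.17) / (3 × 0.243) = 0.8093; Cpl = (μ̂ − LSL) / (3σ̂) = (5.17 − 4.27) / (3 × 0.243) = 1.2346; Cpk = min(Cpu, Cpl) = 0.8093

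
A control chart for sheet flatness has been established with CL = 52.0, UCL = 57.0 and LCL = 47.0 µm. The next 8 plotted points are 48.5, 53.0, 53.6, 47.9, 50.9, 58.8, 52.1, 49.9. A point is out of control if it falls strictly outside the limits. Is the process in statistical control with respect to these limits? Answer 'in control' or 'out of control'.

Compare each point to [47.0, 57.0]: sample 6 = 58.8 > UCL.

out of control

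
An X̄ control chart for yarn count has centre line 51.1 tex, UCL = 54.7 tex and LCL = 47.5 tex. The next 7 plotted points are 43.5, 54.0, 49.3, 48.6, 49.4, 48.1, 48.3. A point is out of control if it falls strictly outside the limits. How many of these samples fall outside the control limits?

1

Compare each point to [47.5, 54.7]: sample 1 = 43.5 < LCL.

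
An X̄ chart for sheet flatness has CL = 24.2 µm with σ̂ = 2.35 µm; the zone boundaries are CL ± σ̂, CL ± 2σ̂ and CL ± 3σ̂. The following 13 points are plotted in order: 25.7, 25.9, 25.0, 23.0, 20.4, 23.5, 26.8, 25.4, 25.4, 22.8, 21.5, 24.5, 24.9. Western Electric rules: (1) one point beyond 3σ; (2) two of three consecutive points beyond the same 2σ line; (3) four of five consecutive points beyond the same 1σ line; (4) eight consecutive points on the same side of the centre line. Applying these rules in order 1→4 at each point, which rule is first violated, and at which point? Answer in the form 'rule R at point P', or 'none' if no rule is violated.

none

Zone of each point (C = within 1σ̂, B = 1σ̂–2σ̂, A = 2σ̂–3σ̂, * = beyond 3σ̂; sign = side of CL): 1:+C, 2:+C, 3:+C, 4:-C, 5:-B, 6:-C, 7:+B, 8:+C, 9:+C, 10:-C, 11:-B, 12:+C, 13:+C
No rule fires across all 13 points.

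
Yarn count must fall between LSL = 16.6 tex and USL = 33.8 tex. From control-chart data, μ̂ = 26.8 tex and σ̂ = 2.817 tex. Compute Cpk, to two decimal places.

0.83

Cpu = (USL − μ̂) / (3σ̂) = (33.8 − 26.8) / (3 × 2.817) = 0.8283; Cpl = (μ̂ − LSL) / (3σ̂) = (26.8 − 16.6) / (3 × 2.817) = 1.2070; Cpk = min(Cpu, Cpl) = 0.8283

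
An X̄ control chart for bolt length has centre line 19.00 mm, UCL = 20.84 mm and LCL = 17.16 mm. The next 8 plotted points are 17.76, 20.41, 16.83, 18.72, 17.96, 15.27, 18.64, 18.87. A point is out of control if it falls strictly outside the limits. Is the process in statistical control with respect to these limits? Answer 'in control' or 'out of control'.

Compare each point to [17.16, 20.84]: sample 3 = 16.83 < LCL; sample 6 = 15.27 < LCL.

out of control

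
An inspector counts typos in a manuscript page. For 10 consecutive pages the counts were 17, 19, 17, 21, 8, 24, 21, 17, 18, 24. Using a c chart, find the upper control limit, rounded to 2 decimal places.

c̄ = (17 + 19 + 17 + 21 + 8 + 24 + 21 + 17 + 18 + 24) / 10 = 186 / 10 = 18.6000
UCL = c̄ + 3√c̄ = 18.6000 + 3 × √18.6000 = 18.6000 + 3 × 4.3128 = 31.5383

31.54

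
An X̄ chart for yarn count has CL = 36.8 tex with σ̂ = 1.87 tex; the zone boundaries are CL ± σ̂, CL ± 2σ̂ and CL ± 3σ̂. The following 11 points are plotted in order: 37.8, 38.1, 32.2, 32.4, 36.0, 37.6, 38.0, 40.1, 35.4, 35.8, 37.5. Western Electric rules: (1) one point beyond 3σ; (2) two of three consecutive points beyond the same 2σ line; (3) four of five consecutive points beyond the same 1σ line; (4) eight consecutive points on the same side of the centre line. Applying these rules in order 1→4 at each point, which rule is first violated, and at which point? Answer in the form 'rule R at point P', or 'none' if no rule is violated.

Zone of each point (C = within 1σ̂, B = 1σ̂–2σ̂, A = 2σ̂–3σ̂, * = beyond 3σ̂; sign = side of CL): 1:+C, 2:+C, 3:-A, 4:-A, 5:-C, 6:+C, 7:+C, 8:+B, 9:-C, 10:-C, 11:+C
Rule 2 (two of three consecutive points beyond the same 2σ limit) is satisfied at point 4.

rule 2 at point 4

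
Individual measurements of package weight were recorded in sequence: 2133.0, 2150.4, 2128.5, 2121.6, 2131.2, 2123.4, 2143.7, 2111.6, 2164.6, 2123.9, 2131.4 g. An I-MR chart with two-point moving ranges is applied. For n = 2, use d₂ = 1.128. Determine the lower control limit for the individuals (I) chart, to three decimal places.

X̄ = (2133.0 + 2150.4 + 2128.5 + 2121.6 + 2131.2 + 2123.4 + 2143.7 + 2111.6 + 2164.6 + 2123.9 + 2131.4) / 11 = 2133.0273
Moving ranges: 17.4, 21.9, 6.9, 9.6, 7.8, 20.3, 32.1, 53.0, 40.7, 7.5; M̄R̄ = 217.2000 / 10 = 21.7200
LCL = X̄ − 3·M̄R̄/d₂ = 2133.0273 − 3 × 21.7200 / 1.128 = 2075.2613

2075.261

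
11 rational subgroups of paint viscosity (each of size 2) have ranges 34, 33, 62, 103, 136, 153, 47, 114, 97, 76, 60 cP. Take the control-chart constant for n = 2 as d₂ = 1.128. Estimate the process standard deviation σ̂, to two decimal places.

R̄ = (34 + 33 + 62 + 103 + 136 + 153 + 47 + 114 + 97 + 76 + 60) / 11 = 83.1818
σ̂ = R̄ / d₂ = 83.1818 / 1.128 = 73.7427

73.74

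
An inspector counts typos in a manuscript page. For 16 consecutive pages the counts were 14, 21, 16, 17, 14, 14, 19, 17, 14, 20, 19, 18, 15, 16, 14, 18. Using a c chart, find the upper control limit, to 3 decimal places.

c̄ = (14 + 21 + 16 + 17 + 14 + 14 + 19 + 17 + 14 + 20 + 19 + 18 + 15 + 16 + 14 + 18) / 16 = 266 / 16 = 16.6250
UCL = c̄ + 3√c̄ = 16.6250 + 3 × √16.6250 = 16.6250 + 3 × 4.0774 = 28.8571

28.857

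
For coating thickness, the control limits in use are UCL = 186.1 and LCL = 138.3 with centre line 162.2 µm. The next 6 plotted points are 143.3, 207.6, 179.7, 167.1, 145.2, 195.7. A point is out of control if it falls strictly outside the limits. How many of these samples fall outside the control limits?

2

Compare each point to [138.3, 186.1]: sample 2 = 207.6 > UCL; sample 6 = 195.7 > UCL.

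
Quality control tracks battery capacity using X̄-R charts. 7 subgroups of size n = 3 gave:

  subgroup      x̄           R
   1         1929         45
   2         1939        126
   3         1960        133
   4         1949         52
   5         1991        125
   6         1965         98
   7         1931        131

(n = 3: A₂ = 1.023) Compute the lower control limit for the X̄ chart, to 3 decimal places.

X̄̄ = (1929 + 1939 + 1960 + 1949 + 1991 + 1965 + 1931) / 7 = 13664.0000 / 7 = 1952.0000
R̄ = (45 + 126 + 133 + 52 + 125 + 98 + 131) / 7 = 710.0000 / 7 = 101.4286
LCL = X̄̄ − A₂·R̄ = 1952.0000 − 1.023 × 101.4286 = 1848.2386

1848.239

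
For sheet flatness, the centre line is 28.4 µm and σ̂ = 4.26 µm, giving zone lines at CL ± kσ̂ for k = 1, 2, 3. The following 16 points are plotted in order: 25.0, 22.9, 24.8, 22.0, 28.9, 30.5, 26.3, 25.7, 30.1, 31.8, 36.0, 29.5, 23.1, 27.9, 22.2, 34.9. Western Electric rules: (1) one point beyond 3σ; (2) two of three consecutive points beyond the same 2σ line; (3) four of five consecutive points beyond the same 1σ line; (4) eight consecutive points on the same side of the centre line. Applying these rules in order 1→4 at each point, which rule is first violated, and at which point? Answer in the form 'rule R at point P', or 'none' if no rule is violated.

Zone of each point (C = within 1σ̂, B = 1σ̂–2σ̂, A = 2σ̂–3σ̂, * = beyond 3σ̂; sign = side of CL): 1:-C, 2:-B, 3:-C, 4:-B, 5:+C, 6:+C, 7:-C, 8:-C, 9:+C, 10:+C, 11:+B, 12:+C, 13:-B, 14:-C, 15:-B, 16:+B
No rule fires across all 16 points.

none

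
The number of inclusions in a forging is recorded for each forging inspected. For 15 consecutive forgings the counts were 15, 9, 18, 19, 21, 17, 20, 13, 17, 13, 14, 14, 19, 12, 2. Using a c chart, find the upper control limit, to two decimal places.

26.43

c̄ = (15 + 9 + 18 + 19 + 21 + 17 + 20 + 13 + 17 + 13 + 14 + 14 + 19 + 12 + 2) / 15 = 223 / 15 = 14.8667
UCL = c̄ + 3√c̄ = 14.8667 + 3 × √14.8667 = 14.8667 + 3 × 3.8557 = 26.4339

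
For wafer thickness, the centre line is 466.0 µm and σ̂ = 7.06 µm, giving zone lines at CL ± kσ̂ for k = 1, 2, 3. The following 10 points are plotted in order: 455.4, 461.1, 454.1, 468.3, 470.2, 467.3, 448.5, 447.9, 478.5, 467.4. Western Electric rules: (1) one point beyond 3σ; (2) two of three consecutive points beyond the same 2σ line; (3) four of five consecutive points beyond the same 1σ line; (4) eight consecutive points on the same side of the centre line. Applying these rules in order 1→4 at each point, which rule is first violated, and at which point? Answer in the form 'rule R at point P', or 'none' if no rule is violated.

Zone of each point (C = within 1σ̂, B = 1σ̂–2σ̂, A = 2σ̂–3σ̂, * = beyond 3σ̂; sign = side of CL): 1:-B, 2:-C, 3:-B, 4:+C, 5:+C, 6:+C, 7:-A, 8:-A, 9:+B, 10:+C
Rule 2 (two of three consecutive points beyond the same 2σ limit) is satisfied at point 8.

rule 2 at point 8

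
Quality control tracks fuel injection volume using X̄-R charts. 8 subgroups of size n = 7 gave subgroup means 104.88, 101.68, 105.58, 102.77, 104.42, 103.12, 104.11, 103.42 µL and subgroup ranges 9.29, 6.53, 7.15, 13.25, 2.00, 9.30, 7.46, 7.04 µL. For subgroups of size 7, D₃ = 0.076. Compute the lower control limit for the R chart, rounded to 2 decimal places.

0.59

R̄ = (9.29 + 6.53 + 7.15 + 13.25 + 2.00 + 9.30 + 7.46 + 7.04) / 8 = 62.0200 / 8 = 7.7525
LCL_R = D₃·R̄ = 0.076 × 7.7525 = 0.5892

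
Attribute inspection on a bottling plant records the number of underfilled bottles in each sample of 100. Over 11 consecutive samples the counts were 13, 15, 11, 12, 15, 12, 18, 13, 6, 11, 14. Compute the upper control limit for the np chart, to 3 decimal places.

p̄ = Σdᵢ / (k·n) = 140 / (11 × 100) = 0.12727
UCL = np̄ + 3·√(np̄(1−p̄)) = 12.7273 + 3 × √(12.7273×0.87273) = 12.7273 + 3 × 3.3328 = 22.7256

22.726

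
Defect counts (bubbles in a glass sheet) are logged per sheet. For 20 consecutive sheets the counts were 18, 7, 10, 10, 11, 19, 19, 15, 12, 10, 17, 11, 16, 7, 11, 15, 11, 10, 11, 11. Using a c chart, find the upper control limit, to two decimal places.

c̄ = (18 + 7 + 10 + 10 + 11 + 19 + 19 + 15 + 12 + 10 + 17 + 11 + 16 + 7 + 11 + 15 + 11 + 10 + 11 + 11) / 20 = 251 / 20 = 12.5500
UCL = c̄ + 3√c̄ = 12.5500 + 3 × √12.5500 = 12.5500 + 3 × 3.5426 = 23.1778

23.18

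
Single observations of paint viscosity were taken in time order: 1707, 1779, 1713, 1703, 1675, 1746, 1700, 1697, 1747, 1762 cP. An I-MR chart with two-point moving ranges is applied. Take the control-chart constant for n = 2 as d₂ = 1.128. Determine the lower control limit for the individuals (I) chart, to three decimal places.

X̄ = (1707 + 1779 + 1713 + 1703 + 1675 + 1746 + 1700 + 1697 + 1747 + 1762) / 10 = 1722.9000
Moving ranges: 72, 66, 10, 28, 71, 46, 3, 50, 15; M̄R̄ = 361.0000 / 9 = 40.1111
LCL = X̄ − 3·M̄R̄/d₂ = 1722.9000 − 3 × 40.1111 / 1.128 = 1616.2215

1616.222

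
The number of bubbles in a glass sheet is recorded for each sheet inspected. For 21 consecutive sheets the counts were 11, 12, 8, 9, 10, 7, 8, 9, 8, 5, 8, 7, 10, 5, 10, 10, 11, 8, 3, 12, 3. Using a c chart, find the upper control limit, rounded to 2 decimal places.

16.92

c̄ = (11 + 12 + 8 + 9 + 10 + 7 + 8 + 9 + 8 + 5 + 8 + 7 + 10 + 5 + 10 + 10 + 11 + 8 + 3 + 12 + 3) / 21 = 174 / 21 = 8.2857
UCL = c̄ + 3√c̄ = 8.2857 + 3 × √8.2857 = 8.2857 + 3 × 2.8785 = 16.9212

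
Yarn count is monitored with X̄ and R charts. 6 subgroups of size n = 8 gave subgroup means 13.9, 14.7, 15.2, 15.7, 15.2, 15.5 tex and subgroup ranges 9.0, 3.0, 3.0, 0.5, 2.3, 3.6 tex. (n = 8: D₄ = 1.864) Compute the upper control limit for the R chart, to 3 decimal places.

R̄ = (9.0 + 3.0 + 3.0 + 0.5 + 2.3 + 3.6) / 6 = 21.4000 / 6 = 3.5667
UCL_R = D₄·R̄ = 1.864 × 3.5667 = 6.6483

6.648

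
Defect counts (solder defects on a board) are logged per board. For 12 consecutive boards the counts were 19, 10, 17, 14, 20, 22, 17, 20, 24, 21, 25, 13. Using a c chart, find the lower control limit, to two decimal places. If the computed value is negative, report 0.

c̄ = (19 + 10 + 17 + 14 + 20 + 22 + 17 + 20 + 24 + 21 + 25 + 13) / 12 = 222 / 12 = 18.5000
LCL = c̄ − 3√c̄ = 18.5000 − 3 × 4.3012 = 5.5965

5.60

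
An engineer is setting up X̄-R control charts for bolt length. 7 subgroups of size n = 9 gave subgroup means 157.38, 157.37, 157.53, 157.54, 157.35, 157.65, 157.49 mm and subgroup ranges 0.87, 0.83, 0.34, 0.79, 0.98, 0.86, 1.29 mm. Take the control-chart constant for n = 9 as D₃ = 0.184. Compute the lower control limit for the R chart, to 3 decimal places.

0.157

R̄ = (0.87 + 0.83 + 0.34 + 0.79 + 0.98 + 0.86 + 1.29) / 7 = 5.9600 / 7 = 0.8514
LCL_R = D₃·R̄ = 0.184 × 0.8514 = 0.1567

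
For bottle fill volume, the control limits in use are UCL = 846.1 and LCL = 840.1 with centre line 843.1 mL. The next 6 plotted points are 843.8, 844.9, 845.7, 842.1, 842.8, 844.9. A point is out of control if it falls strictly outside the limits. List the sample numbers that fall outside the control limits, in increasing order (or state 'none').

none

All 6 points lie within [840.1, 846.1].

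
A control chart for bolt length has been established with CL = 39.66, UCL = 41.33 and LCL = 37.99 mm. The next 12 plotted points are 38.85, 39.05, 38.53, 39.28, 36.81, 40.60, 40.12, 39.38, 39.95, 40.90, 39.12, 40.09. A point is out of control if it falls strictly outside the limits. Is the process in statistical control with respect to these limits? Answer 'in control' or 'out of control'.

Compare each point to [37.99, 41.33]: sample 5 = 36.81 < LCL.

out of control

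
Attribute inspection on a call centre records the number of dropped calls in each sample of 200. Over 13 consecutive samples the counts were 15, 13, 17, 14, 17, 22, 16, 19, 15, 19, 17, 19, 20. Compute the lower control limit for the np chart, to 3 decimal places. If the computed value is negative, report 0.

p̄ = Σdᵢ / (k·n) = 223 / (13 × 200) = 0.08577
LCL = np̄ − 3·√(np̄(1−p̄)) = 17.1538 − 3 × 3.9601 = 5.2735

5.273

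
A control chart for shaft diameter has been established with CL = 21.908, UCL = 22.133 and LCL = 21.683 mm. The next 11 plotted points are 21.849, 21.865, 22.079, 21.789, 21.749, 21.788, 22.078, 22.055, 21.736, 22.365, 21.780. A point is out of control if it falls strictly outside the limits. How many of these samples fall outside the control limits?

1

Compare each point to [21.683, 22.133]: sample 10 = 22.365 > UCL.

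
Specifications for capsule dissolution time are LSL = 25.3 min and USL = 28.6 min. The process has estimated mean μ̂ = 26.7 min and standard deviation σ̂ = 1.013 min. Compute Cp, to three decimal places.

Cp = (USL − LSL) / (6σ̂) = (28.6 − 25.3) / (6 × 1.013) = 3.3000 / 6.0780 = 0.5429

0.543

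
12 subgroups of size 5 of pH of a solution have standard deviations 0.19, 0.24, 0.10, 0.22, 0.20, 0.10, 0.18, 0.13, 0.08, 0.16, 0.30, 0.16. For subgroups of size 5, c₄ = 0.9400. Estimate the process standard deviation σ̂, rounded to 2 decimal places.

s̄ = (0.19 + 0.24 + 0.10 + 0.22 + 0.20 + 0.10 + 0.18 + 0.13 + 0.08 + 0.16 + 0.30 + 0.16) / 12 = 0.1717
σ̂ = s̄ / c₄ = 0.1717 / 0.9400 = 0.1826

0.18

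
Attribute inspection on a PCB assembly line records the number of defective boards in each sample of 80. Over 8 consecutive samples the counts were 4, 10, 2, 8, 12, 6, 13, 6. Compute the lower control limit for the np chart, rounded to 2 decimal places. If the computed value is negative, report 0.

0.00

p̄ = Σdᵢ / (k·n) = 61 / (8 × 80) = 0.09531
LCL = np̄ − 3·√(np̄(1−p̄)) = 7.6250 − 3 × 2.6265 = -0.2544 → 0 (negative, so LCL = 0)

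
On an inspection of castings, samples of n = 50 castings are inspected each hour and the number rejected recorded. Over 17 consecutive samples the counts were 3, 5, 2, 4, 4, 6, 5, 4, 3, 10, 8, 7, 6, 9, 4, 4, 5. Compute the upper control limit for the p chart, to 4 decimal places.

0.2346

p̄ = Σdᵢ / (k·n) = 89 / (17 × 50) = 0.10471
UCL = p̄ + 3·√(p̄(1−p̄)/n) = 0.10471 + 3 × √(0.10471×0.89529/50) = 0.10471 + 3 × 0.04330 = 0.23460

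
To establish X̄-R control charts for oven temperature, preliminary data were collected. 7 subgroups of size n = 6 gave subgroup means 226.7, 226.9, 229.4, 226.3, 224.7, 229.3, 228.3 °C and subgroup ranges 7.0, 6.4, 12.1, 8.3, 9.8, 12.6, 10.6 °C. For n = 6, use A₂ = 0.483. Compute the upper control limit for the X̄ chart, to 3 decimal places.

X̄̄ = (226.7 + 226.9 + 229.4 + 226.3 + 224.7 + 229.3 + 228.3) / 7 = 1591.6000 / 7 = 227.3714
R̄ = (7.0 + 6.4 + 12.1 + 8.3 + 9.8 + 12.6 + 10.6) / 7 = 66.8000 / 7 = 9.5429
UCL = X̄̄ + A₂·R̄ = 227.3714 + 0.483 × 9.5429 = 231.9806

231.981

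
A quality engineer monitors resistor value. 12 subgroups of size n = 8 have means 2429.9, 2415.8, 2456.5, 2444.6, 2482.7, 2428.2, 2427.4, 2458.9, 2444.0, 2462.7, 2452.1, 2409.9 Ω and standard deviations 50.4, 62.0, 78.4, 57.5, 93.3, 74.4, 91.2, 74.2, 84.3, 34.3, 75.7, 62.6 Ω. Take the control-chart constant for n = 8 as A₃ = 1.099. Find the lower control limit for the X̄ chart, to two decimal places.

X̄̄ = (2429.9 + 2415.8 + 2456.5 + 2444.6 + 2482.7 + 2428.2 + 2427.4 + 2458.9 + 2444.0 + 2462.7 + 2452.1 + 2409.9) / 12 = 2442.7250
s̄ = (50.4 + 62.0 + 78.4 + 57.5 + 93.3 + 74.4 + 91.2 + 74.2 + 84.3 + 34.3 + 75.7 + 62.6) / 12 = 69.8583
LCL = X̄̄ − A₃·s̄ = 2442.7250 − 1.099 × 69.8583 = 2365.9507

2365.95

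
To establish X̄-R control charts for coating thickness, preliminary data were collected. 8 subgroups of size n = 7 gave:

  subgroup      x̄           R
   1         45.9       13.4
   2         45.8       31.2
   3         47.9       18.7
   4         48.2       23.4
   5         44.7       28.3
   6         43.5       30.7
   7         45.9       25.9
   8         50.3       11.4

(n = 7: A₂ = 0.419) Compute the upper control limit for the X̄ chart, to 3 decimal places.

56.110

X̄̄ = (45.9 + 45.8 + 47.9 + 48.2 + 44.7 + 43.5 + 45.9 + 50.3) / 8 = 372.2000 / 8 = 46.5250
R̄ = (13.4 + 31.2 + 18.7 + 23.4 + 28.3 + 30.7 + 25.9 + 11.4) / 8 = 183.0000 / 8 = 22.8750
UCL = X̄̄ + A₂·R̄ = 46.5250 + 0.419 × 22.8750 = 56.1096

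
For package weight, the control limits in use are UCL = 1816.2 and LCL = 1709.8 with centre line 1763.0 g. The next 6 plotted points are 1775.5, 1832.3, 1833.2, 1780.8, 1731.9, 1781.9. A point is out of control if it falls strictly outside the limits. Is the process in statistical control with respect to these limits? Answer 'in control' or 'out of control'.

Compare each point to [1709.8, 1816.2]: sample 2 = 1832.3 > UCL; sample 3 = 1833.2 > UCL.

out of control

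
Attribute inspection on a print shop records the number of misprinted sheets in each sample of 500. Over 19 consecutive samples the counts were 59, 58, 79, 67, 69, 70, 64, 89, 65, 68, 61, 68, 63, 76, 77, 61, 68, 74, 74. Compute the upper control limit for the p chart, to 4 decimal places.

0.1842

p̄ = Σdᵢ / (k·n) = 1310 / (19 × 500) = 0.13789
UCL = p̄ + 3·√(p̄(1−p̄)/n) = 0.13789 + 3 × √(0.13789×0.86211/500) = 0.13789 + 3 × 0.01542 = 0.18415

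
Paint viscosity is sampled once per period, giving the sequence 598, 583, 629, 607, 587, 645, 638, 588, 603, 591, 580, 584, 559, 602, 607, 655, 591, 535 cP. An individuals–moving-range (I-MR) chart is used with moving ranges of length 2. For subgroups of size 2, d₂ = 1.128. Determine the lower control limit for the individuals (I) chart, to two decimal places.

520.62

X̄ = (598 + 583 + 629 + 607 + 587 + 645 + 638 + 588 + 603 + 591 + 580 + 584 + 559 + 602 + 607 + 655 + 591 + 535) / 18 = 599.0000
Moving ranges: 15, 46, 22, 20, 58, 7, 50, 15, 12, 11, 4, 25, 43, 5, 48, 64, 56; M̄R̄ = 501.0000 / 17 = 29.4706
LCL = X̄ − 3·M̄R̄/d₂ = 599.0000 − 3 × 29.4706 / 1.128 = 520.6208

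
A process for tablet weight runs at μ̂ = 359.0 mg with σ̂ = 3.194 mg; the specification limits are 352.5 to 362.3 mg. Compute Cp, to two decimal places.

Cp = (USL − LSL) / (6σ̂) = (362.3 − 352.5) / (6 × 3.194) = 9.8000 / 19.1640 = 0.5114

0.51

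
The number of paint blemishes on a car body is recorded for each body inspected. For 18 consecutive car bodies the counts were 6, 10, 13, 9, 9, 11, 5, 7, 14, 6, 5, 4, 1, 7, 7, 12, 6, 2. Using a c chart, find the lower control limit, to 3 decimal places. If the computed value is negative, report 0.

c̄ = (6 + 10 + 13 + 9 + 9 + 11 + 5 + 7 + 14 + 6 + 5 + 4 + 1 + 7 + 7 + 12 + 6 + 2) / 18 = 134 / 18 = 7.4444
LCL = c̄ − 3√c̄ = 7.4444 − 3 × 2.7285 = -0.7409 → 0 (cannot be negative)

0.000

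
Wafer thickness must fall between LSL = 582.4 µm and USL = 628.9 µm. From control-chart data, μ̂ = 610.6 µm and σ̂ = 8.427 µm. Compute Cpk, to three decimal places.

0.724

Cpu = (USL − μ̂) / (3σ̂) = (628.9 − 610.6) / (3 × 8.427) = 0.7239; Cpl = (μ̂ − LSL) / (3σ̂) = (610.6 − 582.4) / (3 × 8.427) = 1.1155; Cpk = min(Cpu, Cpl) = 0.7239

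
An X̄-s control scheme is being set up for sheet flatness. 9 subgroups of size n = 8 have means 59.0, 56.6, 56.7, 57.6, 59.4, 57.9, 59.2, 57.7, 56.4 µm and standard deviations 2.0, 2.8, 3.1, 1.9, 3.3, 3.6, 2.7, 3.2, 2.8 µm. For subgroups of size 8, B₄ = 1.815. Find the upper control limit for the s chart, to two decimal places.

5.12

s̄ = (2.0 + 2.8 + 3.1 + 1.9 + 3.3 + 3.6 + 2.7 + 3.2 + 2.8) / 9 = 2.8222
UCL_s = B₄·s̄ = 1.815 × 2.8222 = 5.1223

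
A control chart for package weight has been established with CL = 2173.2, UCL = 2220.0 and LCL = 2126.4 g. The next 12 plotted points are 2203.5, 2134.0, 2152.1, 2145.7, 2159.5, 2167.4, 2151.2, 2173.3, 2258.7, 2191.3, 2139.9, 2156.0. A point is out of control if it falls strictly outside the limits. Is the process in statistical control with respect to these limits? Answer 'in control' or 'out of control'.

Compare each point to [2126.4, 2220.0]: sample 9 = 2258.7 > UCL.

out of control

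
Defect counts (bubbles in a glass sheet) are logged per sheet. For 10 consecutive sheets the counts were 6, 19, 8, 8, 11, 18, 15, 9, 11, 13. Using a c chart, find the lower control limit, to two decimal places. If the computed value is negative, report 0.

1.49

c̄ = (6 + 19 + 8 + 8 + 11 + 18 + 15 + 9 + 11 + 13) / 10 = 118 / 10 = 11.8000
LCL = c̄ − 3√c̄ = 11.8000 − 3 × 3.4351 = 1.4947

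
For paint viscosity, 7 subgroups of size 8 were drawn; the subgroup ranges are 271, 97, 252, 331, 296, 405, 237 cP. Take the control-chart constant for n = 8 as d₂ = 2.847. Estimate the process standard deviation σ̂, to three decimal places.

R̄ = (271 + 97 + 252 + 331 + 296 + 405 + 237) / 7 = 269.8571
σ̂ = R̄ / d₂ = 269.8571 / 2.847 = 94.7865

94.786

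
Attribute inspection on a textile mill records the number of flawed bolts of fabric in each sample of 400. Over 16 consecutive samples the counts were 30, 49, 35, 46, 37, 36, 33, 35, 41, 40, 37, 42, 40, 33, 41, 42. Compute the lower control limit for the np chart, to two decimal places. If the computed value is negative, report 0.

p̄ = Σdᵢ / (k·n) = 617 / (16 × 400) = 0.09641
LCL = np̄ − 3·√(np̄(1−p̄)) = 38.5625 − 3 × 5.9030 = 20.8536

20.85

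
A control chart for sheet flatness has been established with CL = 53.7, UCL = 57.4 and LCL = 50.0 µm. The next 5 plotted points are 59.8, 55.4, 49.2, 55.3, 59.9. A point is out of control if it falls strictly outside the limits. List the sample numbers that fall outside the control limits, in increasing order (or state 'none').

1, 3, 5

Compare each point to [50.0, 57.4]: sample 1 = 59.8 > UCL; sample 3 = 49.2 < LCL; sample 5 = 59.9 > UCL.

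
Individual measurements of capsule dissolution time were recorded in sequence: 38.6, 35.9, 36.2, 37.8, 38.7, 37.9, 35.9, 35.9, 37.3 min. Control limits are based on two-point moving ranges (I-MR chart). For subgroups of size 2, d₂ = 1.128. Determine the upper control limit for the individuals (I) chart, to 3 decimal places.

X̄ = (38.6 + 35.9 + 36.2 + 37.8 + 38.7 + 37.9 + 35.9 + 35.9 + 37.3) / 9 = 37.1333
Moving ranges: 2.7, 0.3, 1.6, 0.9, 0.8, 2.0, 0.0, 1.4; M̄R̄ = 9.7000 / 8 = 1.2125
UCL = X̄ + 3·M̄R̄/d₂ = 37.1333 + 3 × 1.2125 / 1.128 = 40.3581

40.358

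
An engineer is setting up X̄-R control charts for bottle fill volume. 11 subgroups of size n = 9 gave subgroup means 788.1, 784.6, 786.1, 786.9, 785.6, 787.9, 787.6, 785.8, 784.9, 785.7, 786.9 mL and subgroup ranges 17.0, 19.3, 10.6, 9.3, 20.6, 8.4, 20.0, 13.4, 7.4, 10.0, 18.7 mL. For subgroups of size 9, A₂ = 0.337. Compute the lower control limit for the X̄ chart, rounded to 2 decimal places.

781.63

X̄̄ = (788.1 + 784.6 + 786.1 + 786.9 + 785.6 + 787.9 + 787.6 + 785.8 + 784.9 + 785.7 + 786.9) / 11 = 8650.1000 / 11 = 786.3727
R̄ = (17.0 + 19.3 + 10.6 + 9.3 + 20.6 + 8.4 + 20.0 + 13.4 + 7.4 + 10.0 + 18.7) / 11 = 154.7000 / 11 = 14.0636
LCL = X̄̄ − A₂·R̄ = 786.3727 − 0.337 × 14.0636 = 781.6333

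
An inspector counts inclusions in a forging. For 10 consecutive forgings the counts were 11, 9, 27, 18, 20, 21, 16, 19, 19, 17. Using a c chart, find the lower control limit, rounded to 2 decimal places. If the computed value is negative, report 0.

c̄ = (11 + 9 + 27 + 18 + 20 + 21 + 16 + 19 + 19 + 17) / 10 = 177 / 10 = 17.7000
LCL = c̄ − 3√c̄ = 17.7000 − 3 × 4.2071 = 5.0786

5.08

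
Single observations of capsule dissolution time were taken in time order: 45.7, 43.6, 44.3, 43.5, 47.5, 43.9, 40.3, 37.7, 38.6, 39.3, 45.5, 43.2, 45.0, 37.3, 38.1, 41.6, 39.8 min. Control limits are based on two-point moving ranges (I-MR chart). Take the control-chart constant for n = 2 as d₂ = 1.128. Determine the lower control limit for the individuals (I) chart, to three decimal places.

X̄ = (45.7 + 43.6 + 44.3 + 43.5 + 47.5 + 43.9 + 40.3 + 37.7 + 38.6 + 39.3 + 45.5 + 43.2 + 45.0 + 37.3 + 38.1 + 41.6 + 39.8) / 17 = 42.0529
Moving ranges: 2.1, 0.7, 0.8, 4.0, 3.6, 3.6, 2.6, 0.9, 0.7, 6.2, 2.3, 1.8, 7.7, 0.8, 3.5, 1.8; M̄R̄ = 43.1000 / 16 = 2.6938
LCL = X̄ − 3·M̄R̄/d₂ = 42.0529 − 3 × 2.6938 / 1.128 = 34.8887

34.889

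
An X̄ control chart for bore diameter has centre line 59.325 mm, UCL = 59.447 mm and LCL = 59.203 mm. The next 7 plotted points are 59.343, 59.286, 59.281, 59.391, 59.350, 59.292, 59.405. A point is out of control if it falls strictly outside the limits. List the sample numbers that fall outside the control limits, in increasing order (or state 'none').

none

All 7 points lie within [59.203, 59.447].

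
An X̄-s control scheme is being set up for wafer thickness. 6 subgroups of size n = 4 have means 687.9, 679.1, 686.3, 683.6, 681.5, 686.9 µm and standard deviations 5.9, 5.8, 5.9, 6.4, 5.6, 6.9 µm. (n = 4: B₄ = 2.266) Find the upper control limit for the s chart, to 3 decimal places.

s̄ = (5.9 + 5.8 + 5.9 + 6.4 + 5.6 + 6.9) / 6 = 6.0833
UCL_s = B₄·s̄ = 2.266 × 6.0833 = 13.7848

13.785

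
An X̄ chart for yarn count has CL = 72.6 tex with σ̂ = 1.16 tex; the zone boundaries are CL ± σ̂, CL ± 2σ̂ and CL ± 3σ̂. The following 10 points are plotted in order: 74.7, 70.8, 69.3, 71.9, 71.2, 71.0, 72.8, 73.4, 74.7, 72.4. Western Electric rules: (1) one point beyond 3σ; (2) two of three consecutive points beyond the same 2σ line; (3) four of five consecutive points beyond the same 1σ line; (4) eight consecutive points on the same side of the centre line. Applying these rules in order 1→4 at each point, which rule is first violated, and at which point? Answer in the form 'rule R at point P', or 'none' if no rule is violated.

Zone of each point (C = within 1σ̂, B = 1σ̂–2σ̂, A = 2σ̂–3σ̂, * = beyond 3σ̂; sign = side of CL): 1:+B, 2:-B, 3:-A, 4:-C, 5:-B, 6:-B, 7:+C, 8:+C, 9:+B, 10:-C
Rule 3 (four of five consecutive points beyond the same 1σ limit) is satisfied at point 6.

rule 3 at point 6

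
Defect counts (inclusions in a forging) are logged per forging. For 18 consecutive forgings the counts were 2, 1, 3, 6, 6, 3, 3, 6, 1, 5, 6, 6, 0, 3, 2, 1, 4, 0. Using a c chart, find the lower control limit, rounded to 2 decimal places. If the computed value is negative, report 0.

0.00

c̄ = (2 + 1 + 3 + 6 + 6 + 3 + 3 + 6 + 1 + 5 + 6 + 6 + 0 + 3 + 2 + 1 + 4 + 0) / 18 = 58 / 18 = 3.2222
LCL = c̄ − 3√c̄ = 3.2222 − 3 × 1.7951 = -2.1629 → 0 (cannot be negative)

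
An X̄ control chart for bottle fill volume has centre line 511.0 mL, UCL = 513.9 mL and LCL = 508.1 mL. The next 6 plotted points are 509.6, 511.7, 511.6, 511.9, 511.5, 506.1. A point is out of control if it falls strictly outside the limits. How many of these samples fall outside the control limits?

1

Compare each point to [508.1, 513.9]: sample 6 = 506.1 < LCL.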